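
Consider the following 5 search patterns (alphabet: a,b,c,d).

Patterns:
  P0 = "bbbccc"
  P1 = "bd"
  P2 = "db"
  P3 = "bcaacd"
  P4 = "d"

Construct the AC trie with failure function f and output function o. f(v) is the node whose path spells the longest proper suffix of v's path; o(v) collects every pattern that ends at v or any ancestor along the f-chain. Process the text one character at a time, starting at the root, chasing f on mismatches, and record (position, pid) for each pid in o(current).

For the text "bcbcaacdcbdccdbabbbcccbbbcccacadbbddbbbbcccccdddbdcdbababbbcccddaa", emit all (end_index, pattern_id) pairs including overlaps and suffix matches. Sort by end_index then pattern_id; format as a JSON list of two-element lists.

Construct AC machine:
Trie (insert patterns):
  0='ε' goto b→1 d→8
  1='b' goto b→2 c→10 d→7
  2='bb' goto b→3
  3='bbb' goto c→4
  4='bbbc' goto c→5
  5='bbbcc' goto c→6
  6='bbbccc' goto ·  [P0 ends]
  7='bd' goto ·  [P1 ends]
  8='d' goto b→9  [P4 ends]
  9='db' goto ·  [P2 ends]
  10='bc' goto a→11
  11='bca' goto a→12
  12='bcaa' goto c→13
  13='bcaac' goto d→14
  14='bcaacd' goto ·  [P3 ends]

Failure links (BFS by depth):
  n1('b'): parent n0 fail=0; on 'b' 0 → fail=0;  out ∅∪∅=∅
  n8('d'): parent n0 fail=0; on 'd' 0 → fail=0;  out {4}∪∅={4}
  n2('bb'): parent n1 fail=0; on 'b' 0 → fail=1;  out ∅∪∅=∅
  n7('bd'): parent n1 fail=0; on 'd' 0 → fail=8;  out {1}∪{4}={1,4}
  n9('db'): parent n8 fail=0; on 'b' 0 → fail=1;  out {2}∪∅={2}
  n10('bc'): parent n1 fail=0; on 'c' 0 → fail=0;  out ∅∪∅=∅
  n3('bbb'): parent n2 fail=1; on 'b' 1 → fail=2;  out ∅∪∅=∅
  n11('bca'): parent n10 fail=0; on 'a' 0 → fail=0;  out ∅∪∅=∅
  n4('bbbc'): parent n3 fail=2; on 'c' 2→1 → fail=10;  out ∅∪∅=∅
  n12('bcaa'): parent n11 fail=0; on 'a' 0 → fail=0;  out ∅∪∅=∅
  n5('bbbcc'): parent n4 fail=10; on 'c' 10→0 → fail=0;  out ∅∪∅=∅
  n13('bcaac'): parent n12 fail=0; on 'c' 0 → fail=0;  out ∅∪∅=∅
  n6('bbbccc'): parent n5 fail=0; on 'c' 0 → fail=0;  out {0}∪∅={0}
  n14('bcaacd'): parent n13 fail=0; on 'd' 0 → fail=8;  out {3}∪{4}={3,4}

Run:
[0] read 'b'  n0⇒n1
[1] read 'c'  n1⇒n10
[2] read 'b'  n10⇒n1 ·f
[3] read 'c'  n1⇒n10
[4] read 'a'  n10⇒n11
[5] read 'a'  n11⇒n12
[6] read 'c'  n12⇒n13
[7] read 'd'  n13⇒n14  emit P3@[2:7],P4@[7:7]
[8] read 'c'  n14⇒n0 ·f
[9] read 'b'  n0⇒n1
[10] read 'd'  n1⇒n7  emit P1@[9:10],P4@[10:10]
[11] read 'c'  n7⇒n0 ·f
[12] read 'c'  n0⇒n0
[13] read 'd'  n0⇒n8  emit P4@[13:13]
[14] read 'b'  n8⇒n9  emit P2@[13:14]
[15] read 'a'  n9⇒n0 ·f
[16] read 'b'  n0⇒n1
[17] read 'b'  n1⇒n2
[18] read 'b'  n2⇒n3
[19] read 'c'  n3⇒n4
[20] read 'c'  n4⇒n5
[21] read 'c'  n5⇒n6  emit P0@[16:21]
[22] read 'b'  n6⇒n1 ·f
[23] read 'b'  n1⇒n2
[24] read 'b'  n2⇒n3
[25] read 'c'  n3⇒n4
[26] read 'c'  n4⇒n5
[27] read 'c'  n5⇒n6  emit P0@[22:27]
[28] read 'a'  n6⇒n0 ·f
[29] read 'c'  n0⇒n0
[30] read 'a'  n0⇒n0
[31] read 'd'  n0⇒n8  emit P4@[31:31]
[32] read 'b'  n8⇒n9  emit P2@[31:32]
[33] read 'b'  n9⇒n2 ·f
[34] read 'd'  n2⇒n7 ·f  emit P1@[33:34],P4@[34:34]
[35] read 'd'  n7⇒n8 ·f  emit P4@[35:35]
[36] read 'b'  n8⇒n9  emit P2@[35:36]
[37] read 'b'  n9⇒n2 ·f
[38] read 'b'  n2⇒n3
[39] read 'b'  n3⇒n3 ·f
[40] read 'c'  n3⇒n4
[41] read 'c'  n4⇒n5
[42] read 'c'  n5⇒n6  emit P0@[37:42]
[43] read 'c'  n6⇒n0 ·f
[44] read 'c'  n0⇒n0
[45] read 'd'  n0⇒n8  emit P4@[45:45]
[46] read 'd'  n8⇒n8 ·f  emit P4@[46:46]
[47] read 'd'  n8⇒n8 ·f  emit P4@[47:47]
[48] read 'b'  n8⇒n9  emit P2@[47:48]
[49] read 'd'  n9⇒n7 ·f  emit P1@[48:49],P4@[49:49]
[50] read 'c'  n7⇒n0 ·f
[51] read 'd'  n0⇒n8  emit P4@[51:51]
[52] read 'b'  n8⇒n9  emit P2@[51:52]
[53] read 'a'  n9⇒n0 ·f
[54] read 'b'  n0⇒n1
[55] read 'a'  n1⇒n0 ·f
[56] read 'b'  n0⇒n1
[57] read 'b'  n1⇒n2
[58] read 'b'  n2⇒n3
[59] read 'c'  n3⇒n4
[60] read 'c'  n4⇒n5
[61] read 'c'  n5⇒n6  emit P0@[56:61]
[62] read 'd'  n6⇒n8 ·f  emit P4@[62:62]
[63] read 'd'  n8⇒n8 ·f  emit P4@[63:63]
[64] read 'a'  n8⇒n0 ·f
[65] read 'a'  n0⇒n0

Matches: [[7,3],[7,4],[10,1],[10,4],[13,4],[14,2],[21,0],[27,0],[31,4],[32,2],[34,1],[34,4],[35,4],[36,2],[42,0],[45,4],[46,4],[47,4],[48,2],[49,1],[49,4],[51,4],[52,2],[61,0],[62,4],[63,4]]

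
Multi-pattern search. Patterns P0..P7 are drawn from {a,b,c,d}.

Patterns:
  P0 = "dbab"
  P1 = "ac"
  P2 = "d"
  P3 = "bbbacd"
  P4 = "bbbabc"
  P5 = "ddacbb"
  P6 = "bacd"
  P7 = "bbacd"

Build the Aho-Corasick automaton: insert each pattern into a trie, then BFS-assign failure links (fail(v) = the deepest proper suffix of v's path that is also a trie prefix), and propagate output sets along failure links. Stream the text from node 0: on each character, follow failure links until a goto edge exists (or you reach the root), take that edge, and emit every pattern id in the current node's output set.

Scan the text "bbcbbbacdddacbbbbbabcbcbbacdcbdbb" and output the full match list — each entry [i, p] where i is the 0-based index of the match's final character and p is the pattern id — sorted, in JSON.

Build automaton:
Trie nodes:
  n0 'ε': a→5 b→7 d→1
  n1 'd': b→2 d→15  ←P2
  n2 'db': a→3
  n3 'dba': b→4
  n4 'dbab': ·  ←P0
  n5 'a': c→6
  n6 'ac': ·  ←P1
  n7 'b': a→20 b→8
  n8 'bb': a→23 b→9
  n9 'bbb': a→10
  n10 'bbba': b→13 c→11
  n11 'bbbac': d→12
  n12 'bbbacd': ·  ←P3
  n13 'bbbab': c→14
  n14 'bbbabc': ·  ←P4
  n15 'dd': a→16
  n16 'dda': c→17
  n17 'ddac': b→18
  n18 'ddacb': b→19
  n19 'ddacbb': ·  ←P5
  n20 'ba': c→21
  n21 'bac': d→22
  n22 'bacd': ·  ←P6
  n23 'bba': c→24
  n24 'bbac': d→25
  n25 'bbacd': ·  ←P7

BFS fail/out derivation:
  fail(1) 'd': from fail(0)=0 chase 'd': 0 ⇒ 0;  out={2}∪out(0)={2}
  fail(5) 'a': from fail(0)=0 chase 'a': 0 ⇒ 0;  out=∅∪out(0)=∅
  fail(7) 'b': from fail(0)=0 chase 'b': 0 ⇒ 0;  out=∅∪out(0)=∅
  fail(2) 'db': from fail(1)=0 chase 'b': 0 ⇒ 7;  out=∅∪out(7)=∅
  fail(6) 'ac': from fail(5)=0 chase 'c': 0 ⇒ 0;  out={1}∪out(0)={1}
  fail(8) 'bb': from fail(7)=0 chase 'b': 0 ⇒ 7;  out=∅∪out(7)=∅
  fail(15) 'dd': from fail(1)=0 chase 'd': 0 ⇒ 1;  out=∅∪out(1)={2}
  fail(20) 'ba': from fail(7)=0 chase 'a': 0 ⇒ 5;  out=∅∪out(5)=∅
  fail(3) 'dba': from fail(2)=7 chase 'a': 7 ⇒ 20;  out=∅∪out(20)=∅
  fail(9) 'bbb': from fail(8)=7 chase 'b': 7 ⇒ 8;  out=∅∪out(8)=∅
  fail(16) 'dda': from fail(15)=1 chase 'a': 1→0 ⇒ 5;  out=∅∪out(5)=∅
  fail(21) 'bac': from fail(20)=5 chase 'c': 5 ⇒ 6;  out=∅∪out(6)={1}
  fail(23) 'bba': from fail(8)=7 chase 'a': 7 ⇒ 20;  out=∅∪out(20)=∅
  fail(4) 'dbab': from fail(3)=20 chase 'b': 20→5→0 ⇒ 7;  out={0}∪out(7)={0}
  fail(10) 'bbba': from fail(9)=8 chase 'a': 8 ⇒ 23;  out=∅∪out(23)=∅
  fail(17) 'ddac': from fail(16)=5 chase 'c': 5 ⇒ 6;  out=∅∪out(6)={1}
  fail(22) 'bacd': from fail(21)=6 chase 'd': 6→0 ⇒ 1;  out={6}∪out(1)={2,6}
  fail(24) 'bbac': from fail(23)=20 chase 'c': 20 ⇒ 21;  out=∅∪out(21)={1}
  fail(11) 'bbbac': from fail(10)=23 chase 'c': 23 ⇒ 24;  out=∅∪out(24)={1}
  fail(13) 'bbbab': from fail(10)=23 chase 'b': 23→20→5→0 ⇒ 7;  out=∅∪out(7)=∅
  fail(18) 'ddacb': from fail(17)=6 chase 'b': 6→0 ⇒ 7;  out=∅∪out(7)=∅
  fail(25) 'bbacd': from fail(24)=21 chase 'd': 21 ⇒ 22;  out={7}∪out(22)={2,6,7}
  fail(12) 'bbbacd': from fail(11)=24 chase 'd': 24 ⇒ 25;  out={3}∪out(25)={2,3,6,7}
  fail(14) 'bbbabc': from fail(13)=7 chase 'c': 7→0 ⇒ 0;  out={4}∪out(0)={4}
  fail(19) 'ddacbb': from fail(18)=7 chase 'b': 7 ⇒ 8;  out={5}∪out(8)={5}

Run:
pos 0 'b': at 7
pos 1 'b': at 8
pos 2 'c': at 0 (fail-walked)
pos 3 'b': at 7
pos 4 'b': at 8
pos 5 'b': at 9
pos 6 'a': at 10
pos 7 'c': at 11  → match P1@[6:7]
pos 8 'd': at 12  → match P2@[8:8],P3@[3:8],P6@[5:8],P7@[4:8]
pos 9 'd': at 15 (fail-walked)  → match P2@[9:9]
pos 10 'd': at 15 (fail-walked)  → match P2@[10:10]
pos 11 'a': at 16
pos 12 'c': at 17  → match P1@[11:12]
pos 13 'b': at 18
pos 14 'b': at 19  → match P5@[9:14]
pos 15 'b': at 9 (fail-walked)
pos 16 'b': at 9 (fail-walked)
pos 17 'b': at 9 (fail-walked)
pos 18 'a': at 10
pos 19 'b': at 13
pos 20 'c': at 14  → match P4@[15:20]
pos 21 'b': at 7 (fail-walked)
pos 22 'c': at 0 (fail-walked)
pos 23 'b': at 7
pos 24 'b': at 8
pos 25 'a': at 23
pos 26 'c': at 24  → match P1@[25:26]
pos 27 'd': at 25  → match P2@[27:27],P6@[24:27],P7@[23:27]
pos 28 'c': at 0 (fail-walked)
pos 29 'b': at 7
pos 30 'd': at 1 (fail-walked)  → match P2@[30:30]
pos 31 'b': at 2
pos 32 'b': at 8 (fail-walked)

Matches: [[7,1],[8,2],[8,3],[8,6],[8,7],[9,2],[10,2],[12,1],[14,5],[20,4],[26,1],[27,2],[27,6],[27,7],[30,2]]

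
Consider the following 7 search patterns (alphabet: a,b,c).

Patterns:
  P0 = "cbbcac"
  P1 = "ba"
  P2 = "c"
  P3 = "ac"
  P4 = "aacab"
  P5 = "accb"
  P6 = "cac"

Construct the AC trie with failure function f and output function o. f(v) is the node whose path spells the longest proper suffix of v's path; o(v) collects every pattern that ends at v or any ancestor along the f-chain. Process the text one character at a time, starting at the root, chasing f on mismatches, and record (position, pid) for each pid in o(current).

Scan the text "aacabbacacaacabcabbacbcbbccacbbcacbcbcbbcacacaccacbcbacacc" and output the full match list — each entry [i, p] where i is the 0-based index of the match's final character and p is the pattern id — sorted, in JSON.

Build automaton:
Trie (insert patterns):
  0='ε' goto a→9 b→7 c→1
  1='c' goto a→17 b→2  ←P2
  2='cb' goto b→3
  3='cbb' goto c→4
  4='cbbc' goto a→5
  5='cbbca' goto c→6
  6='cbbcac' goto ·  ←P0
  7='b' goto a→8
  8='ba' goto ·  ←P1
  9='a' goto a→11 c→10
  10='ac' goto c→15  ←P3
  11='aa' goto c→12
  12='aac' goto a→13
  13='aaca' goto b→14
  14='aacab' goto ·  ←P4
  15='acc' goto b→16
  16='accb' goto ·  ←P5
  17='ca' goto c→18
  18='cac' goto ·  ←P6

BFS fail/out derivation:
  n1('c'): parent n0 fail=0; on 'c' 0 → fail=0;  out {2}∪∅={2}
  n7('b'): parent n0 fail=0; on 'b' 0 → fail=0;  out ∅∪∅=∅
  n9('a'): parent n0 fail=0; on 'a' 0 → fail=0;  out ∅∪∅=∅
  n2('cb'): parent n1 fail=0; on 'b' 0 → fail=7;  out ∅∪∅=∅
  n8('ba'): parent n7 fail=0; on 'a' 0 → fail=9;  out {1}∪∅={1}
  n10('ac'): parent n9 fail=0; on 'c' 0 → fail=1;  out {3}∪{2}={2,3}
  n11('aa'): parent n9 fail=0; on 'a' 0 → fail=9;  out ∅∪∅=∅
  n17('ca'): parent n1 fail=0; on 'a' 0 → fail=9;  out ∅∪∅=∅
  n3('cbb'): parent n2 fail=7; on 'b' 7→0 → fail=7;  out ∅∪∅=∅
  n12('aac'): parent n11 fail=9; on 'c' 9 → fail=10;  out ∅∪{2,3}={2,3}
  n15('acc'): parent n10 fail=1; on 'c' 1→0 → fail=1;  out ∅∪{2}={2}
  n18('cac'): parent n17 fail=9; on 'c' 9 → fail=10;  out {6}∪{2,3}={2,3,6}
  n4('cbbc'): parent n3 fail=7; on 'c' 7→0 → fail=1;  out ∅∪{2}={2}
  n13('aaca'): parent n12 fail=10; on 'a' 10→1 → fail=17;  out ∅∪∅=∅
  n16('accb'): parent n15 fail=1; on 'b' 1 → fail=2;  out {5}∪∅={5}
  n5('cbbca'): parent n4 fail=1; on 'a' 1 → fail=17;  out ∅∪∅=∅
  n14('aacab'): parent n13 fail=17; on 'b' 17→9→0 → fail=7;  out {4}∪∅={4}
  n6('cbbcac'): parent n5 fail=17; on 'c' 17 → fail=18;  out {0}∪{2,3,6}={0,2,3,6}

Text stream:
[0] read 'a'  n0⇒n9
[1] read 'a'  n9⇒n11
[2] read 'c'  n11⇒n12  emit P2@[2:2],P3@[1:2]
[3] read 'a'  n12⇒n13
[4] read 'b'  n13⇒n14  emit P4@[0:4]
[5] read 'b'  n14⇒n7 ·f
[6] read 'a'  n7⇒n8  emit P1@[5:6]
[7] read 'c'  n8⇒n10 ·f  emit P2@[7:7],P3@[6:7]
[8] read 'a'  n10⇒n17 ·f
[9] read 'c'  n17⇒n18  emit P2@[9:9],P3@[8:9],P6@[7:9]
[10] read 'a'  n18⇒n17 ·f
[11] read 'a'  n17⇒n11 ·f
[12] read 'c'  n11⇒n12  emit P2@[12:12],P3@[11:12]
[13] read 'a'  n12⇒n13
[14] read 'b'  n13⇒n14  emit P4@[10:14]
[15] read 'c'  n14⇒n1 ·f  emit P2@[15:15]
[16] read 'a'  n1⇒n17
[17] read 'b'  n17⇒n7 ·f
[18] read 'b'  n7⇒n7 ·f
[19] read 'a'  n7⇒n8  emit P1@[18:19]
[20] read 'c'  n8⇒n10 ·f  emit P2@[20:20],P3@[19:20]
[21] read 'b'  n10⇒n2 ·f
[22] read 'c'  n2⇒n1 ·f  emit P2@[22:22]
[23] read 'b'  n1⇒n2
[24] read 'b'  n2⇒n3
[25] read 'c'  n3⇒n4  emit P2@[25:25]
[26] read 'c'  n4⇒n1 ·f  emit P2@[26:26]
[27] read 'a'  n1⇒n17
[28] read 'c'  n17⇒n18  emit P2@[28:28],P3@[27:28],P6@[26:28]
[29] read 'b'  n18⇒n2 ·f
[30] read 'b'  n2⇒n3
[31] read 'c'  n3⇒n4  emit P2@[31:31]
[32] read 'a'  n4⇒n5
[33] read 'c'  n5⇒n6  emit P0@[28:33],P2@[33:33],P3@[32:33],P6@[31:33]
[34] read 'b'  n6⇒n2 ·f
[35] read 'c'  n2⇒n1 ·f  emit P2@[35:35]
[36] read 'b'  n1⇒n2
[37] read 'c'  n2⇒n1 ·f  emit P2@[37:37]
[38] read 'b'  n1⇒n2
[39] read 'b'  n2⇒n3
[40] read 'c'  n3⇒n4  emit P2@[40:40]
[41] read 'a'  n4⇒n5
[42] read 'c'  n5⇒n6  emit P0@[37:42],P2@[42:42],P3@[41:42],P6@[40:42]
[43] read 'a'  n6⇒n17 ·f
[44] read 'c'  n17⇒n18  emit P2@[44:44],P3@[43:44],P6@[42:44]
[45] read 'a'  n18⇒n17 ·f
[46] read 'c'  n17⇒n18  emit P2@[46:46],P3@[45:46],P6@[44:46]
[47] read 'c'  n18⇒n15 ·f  emit P2@[47:47]
[48] read 'a'  n15⇒n17 ·f
[49] read 'c'  n17⇒n18  emit P2@[49:49],P3@[48:49],P6@[47:49]
[50] read 'b'  n18⇒n2 ·f
[51] read 'c'  n2⇒n1 ·f  emit P2@[51:51]
[52] read 'b'  n1⇒n2
[53] read 'a'  n2⇒n8 ·f  emit P1@[52:53]
[54] read 'c'  n8⇒n10 ·f  emit P2@[54:54],P3@[53:54]
[55] read 'a'  n10⇒n17 ·f
[56] read 'c'  n17⇒n18  emit P2@[56:56],P3@[55:56],P6@[54:56]
[57] read 'c'  n18⇒n15 ·f  emit P2@[57:57]

Result: [[2,2],[2,3],[4,4],[6,1],[7,2],[7,3],[9,2],[9,3],[9,6],[12,2],[12,3],[14,4],[15,2],[19,1],[20,2],[20,3],[22,2],[25,2],[26,2],[28,2],[28,3],[28,6],[31,2],[33,0],[33,2],[33,3],[33,6],[35,2],[37,2],[40,2],[42,0],[42,2],[42,3],[42,6],[44,2],[44,3],[44,6],[46,2],[46,3],[46,6],[47,2],[49,2],[49,3],[49,6],[51,2],[53,1],[54,2],[54,3],[56,2],[56,3],[56,6],[57,2]]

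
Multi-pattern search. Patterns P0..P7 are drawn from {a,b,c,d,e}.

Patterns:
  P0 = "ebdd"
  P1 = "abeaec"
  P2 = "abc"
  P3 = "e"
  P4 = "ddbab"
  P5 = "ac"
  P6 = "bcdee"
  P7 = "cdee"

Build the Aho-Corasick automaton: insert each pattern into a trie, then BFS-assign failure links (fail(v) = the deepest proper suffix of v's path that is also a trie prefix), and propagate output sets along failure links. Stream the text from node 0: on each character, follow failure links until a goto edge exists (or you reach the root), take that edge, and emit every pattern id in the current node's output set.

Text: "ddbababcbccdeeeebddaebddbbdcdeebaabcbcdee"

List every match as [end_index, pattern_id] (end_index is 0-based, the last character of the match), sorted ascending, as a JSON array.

Build automaton:
Trie (insert patterns):
  n0 'ε': a→5 b→18 c→23 d→12 e→1
  n1 'e': b→2  ←P3
  n2 'eb': d→3
  n3 'ebd': d→4
  n4 'ebdd': ·  ←P0
  n5 'a': b→6 c→17
  n6 'ab': c→11 e→7
  n7 'abe': a→8
  n8 'abea': e→9
  n9 'abeae': c→10
  n10 'abeaec': ·  ←P1
  n11 'abc': ·  ←P2
  n12 'd': d→13
  n13 'dd': b→14
  n14 'ddb': a→15
  n15 'ddba': b→16
  n16 'ddbab': ·  ←P4
  n17 'ac': ·  ←P5
  n18 'b': c→19
  n19 'bc': d→20
  n20 'bcd': e→21
  n21 'bcde': e→22
  n22 'bcdee': ·  ←P6
  n23 'c': d→24
  n24 'cd': e→25
  n25 'cde': e→26
  n26 'cdee': ·  ←P7

BFS fail/out derivation:
  fail(1) 'e': from fail(0)=0 chase 'e': 0 ⇒ 0;  out={3}∪out(0)={3}
  fail(5) 'a': from fail(0)=0 chase 'a': 0 ⇒ 0;  out=∅∪out(0)=∅
  fail(12) 'd': from fail(0)=0 chase 'd': 0 ⇒ 0;  out=∅∪out(0)=∅
  fail(18) 'b': from fail(0)=0 chase 'b': 0 ⇒ 0;  out=∅∪out(0)=∅
  fail(23) 'c': from fail(0)=0 chase 'c': 0 ⇒ 0;  out=∅∪out(0)=∅
  fail(2) 'eb': from fail(1)=0 chase 'b': 0 ⇒ 18;  out=∅∪out(18)=∅
  fail(6) 'ab': from fail(5)=0 chase 'b': 0 ⇒ 18;  out=∅∪out(18)=∅
  fail(13) 'dd': from fail(12)=0 chase 'd': 0 ⇒ 12;  out=∅∪out(12)=∅
  fail(17) 'ac': from fail(5)=0 chase 'c': 0 ⇒ 23;  out={5}∪out(23)={5}
  fail(19) 'bc': from fail(18)=0 chase 'c': 0 ⇒ 23;  out=∅∪out(23)=∅
  fail(24) 'cd': from fail(23)=0 chase 'd': 0 ⇒ 12;  out=∅∪out(12)=∅
  fail(3) 'ebd': from fail(2)=18 chase 'd': 18→0 ⇒ 12;  out=∅∪out(12)=∅
  fail(7) 'abe': from fail(6)=18 chase 'e': 18→0 ⇒ 1;  out=∅∪out(1)={3}
  fail(11) 'abc': from fail(6)=18 chase 'c': 18 ⇒ 19;  out={2}∪out(19)={2}
  fail(14) 'ddb': from fail(13)=12 chase 'b': 12→0 ⇒ 18;  out=∅∪out(18)=∅
  fail(20) 'bcd': from fail(19)=23 chase 'd': 23 ⇒ 24;  out=∅∪out(24)=∅
  fail(25) 'cde': from fail(24)=12 chase 'e': 12→0 ⇒ 1;  out=∅∪out(1)={3}
  fail(4) 'ebdd': from fail(3)=12 chase 'd': 12 ⇒ 13;  out={0}∪out(13)={0}
  fail(8) 'abea': from fail(7)=1 chase 'a': 1→0 ⇒ 5;  out=∅∪out(5)=∅
  fail(15) 'ddba': from fail(14)=18 chase 'a': 18→0 ⇒ 5;  out=∅∪out(5)=∅
  fail(21) 'bcde': from fail(20)=24 chase 'e': 24 ⇒ 25;  out=∅∪out(25)={3}
  fail(26) 'cdee': from fail(25)=1 chase 'e': 1→0 ⇒ 1;  out={7}∪out(1)={3,7}
  fail(9) 'abeae': from fail(8)=5 chase 'e': 5→0 ⇒ 1;  out=∅∪out(1)={3}
  fail(16) 'ddbab': from fail(15)=5 chase 'b': 5 ⇒ 6;  out={4}∪out(6)={4}
  fail(22) 'bcdee': from fail(21)=25 chase 'e': 25 ⇒ 26;  out={6}∪out(26)={3,6,7}
  fail(10) 'abeaec': from fail(9)=1 chase 'c': 1→0 ⇒ 23;  out={1}∪out(23)={1}

Scan:
[0] read 'd'  n0⇒n12
[1] read 'd'  n12⇒n13
[2] read 'b'  n13⇒n14
[3] read 'a'  n14⇒n15
[4] read 'b'  n15⇒n16  emit P4@[0:4]
[5] read 'a'  n16⇒n5 (via fail)
[6] read 'b'  n5⇒n6
[7] read 'c'  n6⇒n11  emit P2@[5:7]
[8] read 'b'  n11⇒n18 (via fail)
[9] read 'c'  n18⇒n19
[10] read 'c'  n19⇒n23 (via fail)
[11] read 'd'  n23⇒n24
[12] read 'e'  n24⇒n25  emit P3@[12:12]
[13] read 'e'  n25⇒n26  emit P3@[13:13],P7@[10:13]
[14] read 'e'  n26⇒n1 (via fail)  emit P3@[14:14]
[15] read 'e'  n1⇒n1 (via fail)  emit P3@[15:15]
[16] read 'b'  n1⇒n2
[17] read 'd'  n2⇒n3
[18] read 'd'  n3⇒n4  emit P0@[15:18]
[19] read 'a'  n4⇒n5 (via fail)
[20] read 'e'  n5⇒n1 (via fail)  emit P3@[20:20]
[21] read 'b'  n1⇒n2
[22] read 'd'  n2⇒n3
[23] read 'd'  n3⇒n4  emit P0@[20:23]
[24] read 'b'  n4⇒n14 (via fail)
[25] read 'b'  n14⇒n18 (via fail)
[26] read 'd'  n18⇒n12 (via fail)
[27] read 'c'  n12⇒n23 (via fail)
[28] read 'd'  n23⇒n24
[29] read 'e'  n24⇒n25  emit P3@[29:29]
[30] read 'e'  n25⇒n26  emit P3@[30:30],P7@[27:30]
[31] read 'b'  n26⇒n2 (via fail)
[32] read 'a'  n2⇒n5 (via fail)
[33] read 'a'  n5⇒n5 (via fail)
[34] read 'b'  n5⇒n6
[35] read 'c'  n6⇒n11  emit P2@[33:35]
[36] read 'b'  n11⇒n18 (via fail)
[37] read 'c'  n18⇒n19
[38] read 'd'  n19⇒n20
[39] read 'e'  n20⇒n21  emit P3@[39:39]
[40] read 'e'  n21⇒n22  emit P3@[40:40],P6@[36:40],P7@[37:40]

Matches: [[4,4],[7,2],[12,3],[13,3],[13,7],[14,3],[15,3],[18,0],[20,3],[23,0],[29,3],[30,3],[30,7],[35,2],[39,3],[40,3],[40,6],[40,7]]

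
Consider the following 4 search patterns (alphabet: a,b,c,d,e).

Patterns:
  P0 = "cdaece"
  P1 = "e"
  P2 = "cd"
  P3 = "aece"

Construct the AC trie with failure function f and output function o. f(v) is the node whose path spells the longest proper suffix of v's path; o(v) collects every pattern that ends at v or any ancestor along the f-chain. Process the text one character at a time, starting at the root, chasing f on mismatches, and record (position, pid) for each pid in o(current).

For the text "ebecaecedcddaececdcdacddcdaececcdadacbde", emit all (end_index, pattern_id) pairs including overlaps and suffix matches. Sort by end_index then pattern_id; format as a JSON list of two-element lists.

Build:
Trie (insert patterns):
  0='ε' goto a→8 c→1 e→7
  1='c' goto d→2
  2='cd' goto a→3  [P2 ends]
  3='cda' goto e→4
  4='cdae' goto c→5
  5='cdaec' goto e→6
  6='cdaece' goto ·  [P0 ends]
  7='e' goto ·  [P1 ends]
  8='a' goto e→9
  9='ae' goto c→10
  10='aec' goto e→11
  11='aece' goto ·  [P3 ends]

Failure links (BFS by depth):
  fail(1) 'c': from fail(0)=0 chase 'c': 0 ⇒ 0;  out=∅∪out(0)=∅
  fail(7) 'e': from fail(0)=0 chase 'e': 0 ⇒ 0;  out={1}∪out(0)={1}
  fail(8) 'a': from fail(0)=0 chase 'a': 0 ⇒ 0;  out=∅∪out(0)=∅
  fail(2) 'cd': from fail(1)=0 chase 'd': 0 ⇒ 0;  out={2}∪out(0)={2}
  fail(9) 'ae': from fail(8)=0 chase 'e': 0 ⇒ 7;  out=∅∪out(7)={1}
  fail(3) 'cda': from fail(2)=0 chase 'a': 0 ⇒ 8;  out=∅∪out(8)=∅
  fail(10) 'aec': from fail(9)=7 chase 'c': 7→0 ⇒ 1;  out=∅∪out(1)=∅
  fail(4) 'cdae': from fail(3)=8 chase 'e': 8 ⇒ 9;  out=∅∪out(9)={1}
  fail(11) 'aece': from fail(10)=1 chase 'e': 1→0 ⇒ 7;  out={3}∪out(7)={1,3}
  fail(5) 'cdaec': from fail(4)=9 chase 'c': 9 ⇒ 10;  out=∅∪out(10)=∅
  fail(6) 'cdaece': from fail(5)=10 chase 'e': 10 ⇒ 11;  out={0}∪out(11)={0,1,3}

Text stream:
pos 0 'e': at 7  emit P1@[0:0]
pos 1 'b': at 0 (via fail)
pos 2 'e': at 7  emit P1@[2:2]
pos 3 'c': at 1 (via fail)
pos 4 'a': at 8 (via fail)
pos 5 'e': at 9  emit P1@[5:5]
pos 6 'c': at 10
pos 7 'e': at 11  emit P1@[7:7],P3@[4:7]
pos 8 'd': at 0 (via fail)
pos 9 'c': at 1
pos 10 'd': at 2  emit P2@[9:10]
pos 11 'd': at 0 (via fail)
pos 12 'a': at 8
pos 13 'e': at 9  emit P1@[13:13]
pos 14 'c': at 10
pos 15 'e': at 11  emit P1@[15:15],P3@[12:15]
pos 16 'c': at 1 (via fail)
pos 17 'd': at 2  emit P2@[16:17]
pos 18 'c': at 1 (via fail)
pos 19 'd': at 2  emit P2@[18:19]
pos 20 'a': at 3
pos 21 'c': at 1 (via fail)
pos 22 'd': at 2  emit P2@[21:22]
pos 23 'd': at 0 (via fail)
pos 24 'c': at 1
pos 25 'd': at 2  emit P2@[24:25]
pos 26 'a': at 3
pos 27 'e': at 4  emit P1@[27:27]
pos 28 'c': at 5
pos 29 'e': at 6  emit P0@[24:29],P1@[29:29],P3@[26:29]
pos 30 'c': at 1 (via fail)
pos 31 'c': at 1 (via fail)
pos 32 'd': at 2  emit P2@[31:32]
pos 33 'a': at 3
pos 34 'd': at 0 (via fail)
pos 35 'a': at 8
pos 36 'c': at 1 (via fail)
pos 37 'b': at 0 (via fail)
pos 38 'd': at 0
pos 39 'e': at 7  emit P1@[39:39]

Result: [[0,1],[2,1],[5,1],[7,1],[7,3],[10,2],[13,1],[15,1],[15,3],[17,2],[19,2],[22,2],[25,2],[27,1],[29,0],[29,1],[29,3],[32,2],[39,1]]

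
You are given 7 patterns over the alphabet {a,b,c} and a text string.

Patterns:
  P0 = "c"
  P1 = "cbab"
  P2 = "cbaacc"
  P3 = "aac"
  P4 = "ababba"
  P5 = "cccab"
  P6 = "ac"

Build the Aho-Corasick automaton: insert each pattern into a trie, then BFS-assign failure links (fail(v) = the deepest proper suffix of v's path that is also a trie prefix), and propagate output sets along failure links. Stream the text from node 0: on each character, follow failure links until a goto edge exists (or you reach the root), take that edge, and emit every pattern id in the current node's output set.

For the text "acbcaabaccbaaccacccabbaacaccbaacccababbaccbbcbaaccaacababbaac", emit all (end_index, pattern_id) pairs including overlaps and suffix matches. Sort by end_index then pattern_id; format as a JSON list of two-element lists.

Build automaton:
Trie nodes:
  0='ε' goto a→8 c→1
  1='c' goto b→2 c→16  ←P0
  2='cb' goto a→3
  3='cba' goto a→5 b→4
  4='cbab' goto ·  ←P1
  5='cbaa' goto c→6
  6='cbaac' goto c→7
  7='cbaacc' goto ·  ←P2
  8='a' goto a→9 b→11 c→20
  9='aa' goto c→10
  10='aac' goto ·  ←P3
  11='ab' goto a→12
  12='aba' goto b→13
  13='abab' goto b→14
  14='ababb' goto a→15
  15='ababba' goto ·  ←P4
  16='cc' goto c→17
  17='ccc' goto a→18
  18='ccca' goto b→19
  19='cccab' goto ·  ←P5
  20='ac' goto ·  ←P6

Failure links (BFS by depth):
  n1('c'): parent n0 fail=0; on 'c' 0 → fail=0;  out {0}∪∅={0}
  n8('a'): parent n0 fail=0; on 'a' 0 → fail=0;  out ∅∪∅=∅
  n2('cb'): parent n1 fail=0; on 'b' 0 → fail=0;  out ∅∪∅=∅
  n9('aa'): parent n8 fail=0; on 'a' 0 → fail=8;  out ∅∪∅=∅
  n11('ab'): parent n8 fail=0; on 'b' 0 → fail=0;  out ∅∪∅=∅
  n16('cc'): parent n1 fail=0; on 'c' 0 → fail=1;  out ∅∪{0}={0}
  n20('ac'): parent n8 fail=0; on 'c' 0 → fail=1;  out {6}∪{0}={0,6}
  n3('cba'): parent n2 fail=0; on 'a' 0 → fail=8;  out ∅∪∅=∅
  n10('aac'): parent n9 fail=8; on 'c' 8 → fail=20;  out {3}∪{0,6}={0,3,6}
  n12('aba'): parent n11 fail=0; on 'a' 0 → fail=8;  out ∅∪∅=∅
  n17('ccc'): parent n16 fail=1; on 'c' 1 → fail=16;  out ∅∪{0}={0}
  n4('cbab'): parent n3 fail=8; on 'b' 8 → fail=11;  out {1}∪∅={1}
  n5('cbaa'): parent n3 fail=8; on 'a' 8 → fail=9;  out ∅∪∅=∅
  n13('abab'): parent n12 fail=8; on 'b' 8 → fail=11;  out ∅∪∅=∅
  n18('ccca'): parent n17 fail=16; on 'a' 16→1→0 → fail=8;  out ∅∪∅=∅
  n6('cbaac'): parent n5 fail=9; on 'c' 9 → fail=10;  out ∅∪{0,3,6}={0,3,6}
  n14('ababb'): parent n13 fail=11; on 'b' 11→0 → fail=0;  out ∅∪∅=∅
  n19('cccab'): parent n18 fail=8; on 'b' 8 → fail=11;  out {5}∪∅={5}
  n7('cbaacc'): parent n6 fail=10; on 'c' 10→20→1 → fail=16;  out {2}∪{0}={0,2}
  n15('ababba'): parent n14 fail=0; on 'a' 0 → fail=8;  out {4}∪∅={4}

Text stream:
pos 0 'a': at 8
pos 1 'c': at 20  emit P0@[1:1],P6@[0:1]
pos 2 'b': at 2 (via fail)
pos 3 'c': at 1 (via fail)  emit P0@[3:3]
pos 4 'a': at 8 (via fail)
pos 5 'a': at 9
pos 6 'b': at 11 (via fail)
pos 7 'a': at 12
pos 8 'c': at 20 (via fail)  emit P0@[8:8],P6@[7:8]
pos 9 'c': at 16 (via fail)  emit P0@[9:9]
pos 10 'b': at 2 (via fail)
pos 11 'a': at 3
pos 12 'a': at 5
pos 13 'c': at 6  emit P0@[13:13],P3@[11:13],P6@[12:13]
pos 14 'c': at 7  emit P0@[14:14],P2@[9:14]
pos 15 'a': at 8 (via fail)
pos 16 'c': at 20  emit P0@[16:16],P6@[15:16]
pos 17 'c': at 16 (via fail)  emit P0@[17:17]
pos 18 'c': at 17  emit P0@[18:18]
pos 19 'a': at 18
pos 20 'b': at 19  emit P5@[16:20]
pos 21 'b': at 0 (via fail)
pos 22 'a': at 8
pos 23 'a': at 9
pos 24 'c': at 10  emit P0@[24:24],P3@[22:24],P6@[23:24]
pos 25 'a': at 8 (via fail)
pos 26 'c': at 20  emit P0@[26:26],P6@[25:26]
pos 27 'c': at 16 (via fail)  emit P0@[27:27]
pos 28 'b': at 2 (via fail)
pos 29 'a': at 3
pos 30 'a': at 5
pos 31 'c': at 6  emit P0@[31:31],P3@[29:31],P6@[30:31]
pos 32 'c': at 7  emit P0@[32:32],P2@[27:32]
pos 33 'c': at 17 (via fail)  emit P0@[33:33]
pos 34 'a': at 18
pos 35 'b': at 19  emit P5@[31:35]
pos 36 'a': at 12 (via fail)
pos 37 'b': at 13
pos 38 'b': at 14
pos 39 'a': at 15  emit P4@[34:39]
pos 40 'c': at 20 (via fail)  emit P0@[40:40],P6@[39:40]
pos 41 'c': at 16 (via fail)  emit P0@[41:41]
pos 42 'b': at 2 (via fail)
pos 43 'b': at 0 (via fail)
pos 44 'c': at 1  emit P0@[44:44]
pos 45 'b': at 2
pos 46 'a': at 3
pos 47 'a': at 5
pos 48 'c': at 6  emit P0@[48:48],P3@[46:48],P6@[47:48]
pos 49 'c': at 7  emit P0@[49:49],P2@[44:49]
pos 50 'a': at 8 (via fail)
pos 51 'a': at 9
pos 52 'c': at 10  emit P0@[52:52],P3@[50:52],P6@[51:52]
pos 53 'a': at 8 (via fail)
pos 54 'b': at 11
pos 55 'a': at 12
pos 56 'b': at 13
pos 57 'b': at 14
pos 58 'a': at 15  emit P4@[53:58]
pos 59 'a': at 9 (via fail)
pos 60 'c': at 10  emit P0@[60:60],P3@[58:60],P6@[59:60]

Result: [[1,0],[1,6],[3,0],[8,0],[8,6],[9,0],[13,0],[13,3],[13,6],[14,0],[14,2],[16,0],[16,6],[17,0],[18,0],[20,5],[24,0],[24,3],[24,6],[26,0],[26,6],[27,0],[31,0],[31,3],[31,6],[32,0],[32,2],[33,0],[35,5],[39,4],[40,0],[40,6],[41,0],[44,0],[48,0],[48,3],[48,6],[49,0],[49,2],[52,0],[52,3],[52,6],[58,4],[60,0],[60,3],[60,6]]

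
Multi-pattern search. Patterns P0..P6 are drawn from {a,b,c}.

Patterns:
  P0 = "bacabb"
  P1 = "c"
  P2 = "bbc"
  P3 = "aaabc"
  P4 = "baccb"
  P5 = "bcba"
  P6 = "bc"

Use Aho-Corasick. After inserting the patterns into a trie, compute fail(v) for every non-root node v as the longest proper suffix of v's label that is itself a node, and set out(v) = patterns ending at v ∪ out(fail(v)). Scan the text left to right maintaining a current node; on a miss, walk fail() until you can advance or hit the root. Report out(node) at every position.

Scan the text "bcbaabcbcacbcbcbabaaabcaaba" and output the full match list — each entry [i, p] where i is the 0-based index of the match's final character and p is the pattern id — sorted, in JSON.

Construct AC machine:
Trie (insert patterns):
  n0 'ε': a→10 b→1 c→7
  n1 'b': a→2 b→8 c→17
  n2 'ba': c→3
  n3 'bac': a→4 c→15
  n4 'baca': b→5
  n5 'bacab': b→6
  n6 'bacabb': ·  ←P0
  n7 'c': ·  ←P1
  n8 'bb': c→9
  n9 'bbc': ·  ←P2
  n10 'a': a→11
  n11 'aa': a→12
  n12 'aaa': b→13
  n13 'aaab': c→14
  n14 'aaabc': ·  ←P3
  n15 'bacc': b→16
  n16 'baccb': ·  ←P4
  n17 'bc': b→18  ←P6
  n18 'bcb': a→19
  n19 'bcba': ·  ←P5

BFS fail/out derivation:
  fail(1) 'b': from fail(0)=0 chase 'b': 0 ⇒ 0;  out=∅∪out(0)=∅
  fail(7) 'c': from fail(0)=0 chase 'c': 0 ⇒ 0;  out={1}∪out(0)={1}
  fail(10) 'a': from fail(0)=0 chase 'a': 0 ⇒ 0;  out=∅∪out(0)=∅
  fail(2) 'ba': from fail(1)=0 chase 'a': 0 ⇒ 10;  out=∅∪out(10)=∅
  fail(8) 'bb': from fail(1)=0 chase 'b': 0 ⇒ 1;  out=∅∪out(1)=∅
  fail(11) 'aa': from fail(10)=0 chase 'a': 0 ⇒ 10;  out=∅∪out(10)=∅
  fail(17) 'bc': from fail(1)=0 chase 'c': 0 ⇒ 7;  out={6}∪out(7)={1,6}
  fail(3) 'bac': from fail(2)=10 chase 'c': 10→0 ⇒ 7;  out=∅∪out(7)={1}
  fail(9) 'bbc': from fail(8)=1 chase 'c': 1 ⇒ 17;  out={2}∪out(17)={1,2,6}
  fail(12) 'aaa': from fail(11)=10 chase 'a': 10 ⇒ 11;  out=∅∪out(11)=∅
  fail(18) 'bcb': from fail(17)=7 chase 'b': 7→0 ⇒ 1;  out=∅∪out(1)=∅
  fail(4) 'baca': from fail(3)=7 chase 'a': 7→0 ⇒ 10;  out=∅∪out(10)=∅
  fail(13) 'aaab': from fail(12)=11 chase 'b': 11→10→0 ⇒ 1;  out=∅∪out(1)=∅
  fail(15) 'bacc': from fail(3)=7 chase 'c': 7→0 ⇒ 7;  out=∅∪out(7)={1}
  fail(19) 'bcba': from fail(18)=1 chase 'a': 1 ⇒ 2;  out={5}∪out(2)={5}
  fail(5) 'bacab': from fail(4)=10 chase 'b': 10→0 ⇒ 1;  out=∅∪out(1)=∅
  fail(14) 'aaabc': from fail(13)=1 chase 'c': 1 ⇒ 17;  out={3}∪out(17)={1,3,6}
  fail(16) 'baccb': from fail(15)=7 chase 'b': 7→0 ⇒ 1;  out={4}∪out(1)={4}
  fail(6) 'bacabb': from fail(5)=1 chase 'b': 1 ⇒ 8;  out={0}∪out(8)={0}

Text stream:
i=0 'b': node 0→1
i=1 'c': node 1→17  ** P1@[1:1],P6@[0:1]
i=2 'b': node 17→18
i=3 'a': node 18→19  ** P5@[0:3]
i=4 'a': node 19→11 (fail-walked)
i=5 'b': node 11→1 (fail-walked)
i=6 'c': node 1→17  ** P1@[6:6],P6@[5:6]
i=7 'b': node 17→18
i=8 'c': node 18→17 (fail-walked)  ** P1@[8:8],P6@[7:8]
i=9 'a': node 17→10 (fail-walked)
i=10 'c': node 10→7 (fail-walked)  ** P1@[10:10]
i=11 'b': node 7→1 (fail-walked)
i=12 'c': node 1→17  ** P1@[12:12],P6@[11:12]
i=13 'b': node 17→18
i=14 'c': node 18→17 (fail-walked)  ** P1@[14:14],P6@[13:14]
i=15 'b': node 17→18
i=16 'a': node 18→19  ** P5@[13:16]
i=17 'b': node 19→1 (fail-walked)
i=18 'a': node 1→2
i=19 'a': node 2→11 (fail-walked)
i=20 'a': node 11→12
i=21 'b': node 12→13
i=22 'c': node 13→14  ** P1@[22:22],P3@[18:22],P6@[21:22]
i=23 'a': node 14→10 (fail-walked)
i=24 'a': node 10→11
i=25 'b': node 11→1 (fail-walked)
i=26 'a': node 1→2

Result: [[1,1],[1,6],[3,5],[6,1],[6,6],[8,1],[8,6],[10,1],[12,1],[12,6],[14,1],[14,6],[16,5],[22,1],[22,3],[22,6]]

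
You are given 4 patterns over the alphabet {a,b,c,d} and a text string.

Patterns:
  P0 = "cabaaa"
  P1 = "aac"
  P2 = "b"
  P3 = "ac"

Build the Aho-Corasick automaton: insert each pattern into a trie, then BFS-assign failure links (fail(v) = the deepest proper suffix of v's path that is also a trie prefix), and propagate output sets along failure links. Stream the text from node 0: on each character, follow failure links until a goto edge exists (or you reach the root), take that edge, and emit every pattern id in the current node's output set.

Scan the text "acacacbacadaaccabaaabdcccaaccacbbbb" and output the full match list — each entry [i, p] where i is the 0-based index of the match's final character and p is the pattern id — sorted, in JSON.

Build automaton:
Trie (insert patterns):
  n0 'ε': a→7 b→10 c→1
  n1 'c': a→2
  n2 'ca': b→3
  n3 'cab': a→4
  n4 'caba': a→5
  n5 'cabaa': a→6
  n6 'cabaaa': ·  ←P0
  n7 'a': a→8 c→11
  n8 'aa': c→9
  n9 'aac': ·  ←P1
  n10 'b': ·  ←P2
  n11 'ac': ·  ←P3

BFS fail/out derivation:
  n1('c'): parent n0 fail=0; on 'c' 0 → fail=0;  out ∅∪∅=∅
  n7('a'): parent n0 fail=0; on 'a' 0 → fail=0;  out ∅∪∅=∅
  n10('b'): parent n0 fail=0; on 'b' 0 → fail=0;  out {2}∪∅={2}
  n2('ca'): parent n1 fail=0; on 'a' 0 → fail=7;  out ∅∪∅=∅
  n8('aa'): parent n7 fail=0; on 'a' 0 → fail=7;  out ∅∪∅=∅
  n11('ac'): parent n7 fail=0; on 'c' 0 → fail=1;  out {3}∪∅={3}
  n3('cab'): parent n2 fail=7; on 'b' 7→0 → fail=10;  out ∅∪{2}={2}
  n9('aac'): parent n8 fail=7; on 'c' 7 → fail=11;  out {1}∪{3}={1,3}
  n4('caba'): parent n3 fail=10; on 'a' 10→0 → fail=7;  out ∅∪∅=∅
  n5('cabaa'): parent n4 fail=7; on 'a' 7 → fail=8;  out ∅∪∅=∅
  n6('cabaaa'): parent n5 fail=8; on 'a' 8→7 → fail=8;  out {0}∪∅={0}

Run:
pos 0 'a': at 7
pos 1 'c': at 11  → match P3@[0:1]
pos 2 'a': at 2 (via fail)
pos 3 'c': at 11 (via fail)  → match P3@[2:3]
pos 4 'a': at 2 (via fail)
pos 5 'c': at 11 (via fail)  → match P3@[4:5]
pos 6 'b': at 10 (via fail)  → match P2@[6:6]
pos 7 'a': at 7 (via fail)
pos 8 'c': at 11  → match P3@[7:8]
pos 9 'a': at 2 (via fail)
pos 10 'd': at 0 (via fail)
pos 11 'a': at 7
pos 12 'a': at 8
pos 13 'c': at 9  → match P1@[11:13],P3@[12:13]
pos 14 'c': at 1 (via fail)
pos 15 'a': at 2
pos 16 'b': at 3  → match P2@[16:16]
pos 17 'a': at 4
pos 18 'a': at 5
pos 19 'a': at 6  → match P0@[14:19]
pos 20 'b': at 10 (via fail)  → match P2@[20:20]
pos 21 'd': at 0 (via fail)
pos 22 'c': at 1
pos 23 'c': at 1 (via fail)
pos 24 'c': at 1 (via fail)
pos 25 'a': at 2
pos 26 'a': at 8 (via fail)
pos 27 'c': at 9  → match P1@[25:27],P3@[26:27]
pos 28 'c': at 1 (via fail)
pos 29 'a': at 2
pos 30 'c': at 11 (via fail)  → match P3@[29:30]
pos 31 'b': at 10 (via fail)  → match P2@[31:31]
pos 32 'b': at 10 (via fail)  → match P2@[32:32]
pos 33 'b': at 10 (via fail)  → match P2@[33:33]
pos 34 'b': at 10 (via fail)  → match P2@[34:34]

Result: [[1,3],[3,3],[5,3],[6,2],[8,3],[13,1],[13,3],[16,2],[19,0],[20,2],[27,1],[27,3],[30,3],[31,2],[32,2],[33,2],[34,2]]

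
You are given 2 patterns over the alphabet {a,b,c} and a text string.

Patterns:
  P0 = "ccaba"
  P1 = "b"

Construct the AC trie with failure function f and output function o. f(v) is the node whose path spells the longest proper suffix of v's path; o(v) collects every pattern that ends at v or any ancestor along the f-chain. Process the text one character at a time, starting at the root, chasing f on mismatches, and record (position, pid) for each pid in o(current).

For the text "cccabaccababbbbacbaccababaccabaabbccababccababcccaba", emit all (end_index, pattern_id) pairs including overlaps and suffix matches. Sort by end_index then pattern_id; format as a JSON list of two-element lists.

Build:
Trie nodes:
  n0 'ε': b→6 c→1
  n1 'c': c→2
  n2 'cc': a→3
  n3 'cca': b→4
  n4 'ccab': a→5
  n5 'ccaba': ·  [P0 ends]
  n6 'b': ·  [P1 ends]

BFS fail/out derivation:
  fail(1) 'c': from fail(0)=0 chase 'c': 0 ⇒ 0;  out=∅∪out(0)=∅
  fail(6) 'b': from fail(0)=0 chase 'b': 0 ⇒ 0;  out={1}∪out(0)={1}
  fail(2) 'cc': from fail(1)=0 chase 'c': 0 ⇒ 1;  out=∅∪out(1)=∅
  fail(3) 'cca': from fail(2)=1 chase 'a': 1→0 ⇒ 0;  out=∅∪out(0)=∅
  fail(4) 'ccab': from fail(3)=0 chase 'b': 0 ⇒ 6;  out=∅∪out(6)={1}
  fail(5) 'ccaba': from fail(4)=6 chase 'a': 6→0 ⇒ 0;  out={0}∪out(0)={0}

Scan:
i=0 'c': node 0→1
i=1 'c': node 1→2
i=2 'c': node 2→2 (via fail)
i=3 'a': node 2→3
i=4 'b': node 3→4  ** P1@[4:4]
i=5 'a': node 4→5  ** P0@[1:5]
i=6 'c': node 5→1 (via fail)
i=7 'c': node 1→2
i=8 'a': node 2→3
i=9 'b': node 3→4  ** P1@[9:9]
i=10 'a': node 4→5  ** P0@[6:10]
i=11 'b': node 5→6 (via fail)  ** P1@[11:11]
i=12 'b': node 6→6 (via fail)  ** P1@[12:12]
i=13 'b': node 6→6 (via fail)  ** P1@[13:13]
i=14 'b': node 6→6 (via fail)  ** P1@[14:14]
i=15 'a': node 6→0 (via fail)
i=16 'c': node 0→1
i=17 'b': node 1→6 (via fail)  ** P1@[17:17]
i=18 'a': node 6→0 (via fail)
i=19 'c': node 0→1
i=20 'c': node 1→2
i=21 'a': node 2→3
i=22 'b': node 3→4  ** P1@[22:22]
i=23 'a': node 4→5  ** P0@[19:23]
i=24 'b': node 5→6 (via fail)  ** P1@[24:24]
i=25 'a': node 6→0 (via fail)
i=26 'c': node 0→1
i=27 'c': node 1→2
i=28 'a': node 2→3
i=29 'b': node 3→4  ** P1@[29:29]
i=30 'a': node 4→5  ** P0@[26:30]
i=31 'a': node 5→0 (via fail)
i=32 'b': node 0→6  ** P1@[32:32]
i=33 'b': node 6→6 (via fail)  ** P1@[33:33]
i=34 'c': node 6→1 (via fail)
i=35 'c': node 1→2
i=36 'a': node 2→3
i=37 'b': node 3→4  ** P1@[37:37]
i=38 'a': node 4→5  ** P0@[34:38]
i=39 'b': node 5→6 (via fail)  ** P1@[39:39]
i=40 'c': node 6→1 (via fail)
i=41 'c': node 1→2
i=42 'a': node 2→3
i=43 'b': node 3→4  ** P1@[43:43]
i=44 'a': node 4→5  ** P0@[40:44]
i=45 'b': node 5→6 (via fail)  ** P1@[45:45]
i=46 'c': node 6→1 (via fail)
i=47 'c': node 1→2
i=48 'c': node 2→2 (via fail)
i=49 'a': node 2→3
i=50 'b': node 3→4  ** P1@[50:50]
i=51 'a': node 4→5  ** P0@[47:51]

Result: [[4,1],[5,0],[9,1],[10,0],[11,1],[12,1],[13,1],[14,1],[17,1],[22,1],[23,0],[24,1],[29,1],[30,0],[32,1],[33,1],[37,1],[38,0],[39,1],[43,1],[44,0],[45,1],[50,1],[51,0]]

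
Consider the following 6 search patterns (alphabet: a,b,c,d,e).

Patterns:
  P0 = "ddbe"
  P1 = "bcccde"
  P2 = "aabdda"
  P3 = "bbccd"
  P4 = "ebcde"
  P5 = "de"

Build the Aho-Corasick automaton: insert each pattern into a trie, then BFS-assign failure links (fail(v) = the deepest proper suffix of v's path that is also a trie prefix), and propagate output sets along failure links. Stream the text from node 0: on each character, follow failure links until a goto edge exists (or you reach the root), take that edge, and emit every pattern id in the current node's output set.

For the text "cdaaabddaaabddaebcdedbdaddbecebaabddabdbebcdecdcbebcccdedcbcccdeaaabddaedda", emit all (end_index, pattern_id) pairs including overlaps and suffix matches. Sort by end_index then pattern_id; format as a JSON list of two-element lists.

Build automaton:
Trie nodes:
  0='ε' goto a→11 b→5 d→1 e→21
  1='d' goto d→2 e→26
  2='dd' goto b→3
  3='ddb' goto e→4
  4='ddbe' goto ·  ←P0
  5='b' goto b→17 c→6
  6='bc' goto c→7
  7='bcc' goto c→8
  8='bccc' goto d→9
  9='bcccd' goto e→10
  10='bcccde' goto ·  ←P1
  11='a' goto a→12
  12='aa' goto b→13
  13='aab' goto d→14
  14='aabd' goto d→15
  15='aabdd' goto a→16
  16='aabdda' goto ·  ←P2
  17='bb' goto c→18
  18='bbc' goto c→19
  19='bbcc' goto d→20
  20='bbccd' goto ·  ←P3
  21='e' goto b→22
  22='eb' goto c→23
  23='ebc' goto d→24
  24='ebcd' goto e→25
  25='ebcde' goto ·  ←P4
  26='de' goto ·  ←P5

BFS fail/out derivation:
  fail(1) 'd': from fail(0)=0 chase 'd': 0 ⇒ 0;  out=∅∪out(0)=∅
  fail(5) 'b': from fail(0)=0 chase 'b': 0 ⇒ 0;  out=∅∪out(0)=∅
  fail(11) 'a': from fail(0)=0 chase 'a': 0 ⇒ 0;  out=∅∪out(0)=∅
  fail(21) 'e': from fail(0)=0 chase 'e': 0 ⇒ 0;  out=∅∪out(0)=∅
  fail(2) 'dd': from fail(1)=0 chase 'd': 0 ⇒ 1;  out=∅∪out(1)=∅
  fail(6) 'bc': from fail(5)=0 chase 'c': 0 ⇒ 0;  out=∅∪out(0)=∅
  fail(12) 'aa': from fail(11)=0 chase 'a': 0 ⇒ 11;  out=∅∪out(11)=∅
  fail(17) 'bb': from fail(5)=0 chase 'b': 0 ⇒ 5;  out=∅∪out(5)=∅
  fail(22) 'eb': from fail(21)=0 chase 'b': 0 ⇒ 5;  out=∅∪out(5)=∅
  fail(26) 'de': from fail(1)=0 chase 'e': 0 ⇒ 21;  out={5}∪out(21)={5}
  fail(3) 'ddb': from fail(2)=1 chase 'b': 1→0 ⇒ 5;  out=∅∪out(5)=∅
  fail(7) 'bcc': from fail(6)=0 chase 'c': 0 ⇒ 0;  out=∅∪out(0)=∅
  fail(13) 'aab': from fail(12)=11 chase 'b': 11→0 ⇒ 5;  out=∅∪out(5)=∅
  fail(18) 'bbc': from fail(17)=5 chase 'c': 5 ⇒ 6;  out=∅∪out(6)=∅
  fail(23) 'ebc': from fail(22)=5 chase 'c': 5 ⇒ 6;  out=∅∪out(6)=∅
  fail(4) 'ddbe': from fail(3)=5 chase 'e': 5→0 ⇒ 21;  out={0}∪out(21)={0}
  fail(8) 'bccc': from fail(7)=0 chase 'c': 0 ⇒ 0;  out=∅∪out(0)=∅
  fail(14) 'aabd': from fail(13)=5 chase 'd': 5→0 ⇒ 1;  out=∅∪out(1)=∅
  fail(19) 'bbcc': from fail(18)=6 chase 'c': 6 ⇒ 7;  out=∅∪out(7)=∅
  fail(24) 'ebcd': from fail(23)=6 chase 'd': 6→0 ⇒ 1;  out=∅∪out(1)=∅
  fail(9) 'bcccd': from fail(8)=0 chase 'd': 0 ⇒ 1;  out=∅∪out(1)=∅
  fail(15) 'aabdd': from fail(14)=1 chase 'd': 1 ⇒ 2;  out=∅∪out(2)=∅
  fail(20) 'bbccd': from fail(19)=7 chase 'd': 7→0 ⇒ 1;  out={3}∪out(1)={3}
  fail(25) 'ebcde': from fail(24)=1 chase 'e': 1 ⇒ 26;  out={4}∪out(26)={4,5}
  fail(10) 'bcccde': from fail(9)=1 chase 'e': 1 ⇒ 26;  out={1}∪out(26)={1,5}
  fail(16) 'aabdda': from fail(15)=2 chase 'a': 2→1→0 ⇒ 11;  out={2}∪out(11)={2}

Scan:
[0] read 'c'  n0⇒n0
[1] read 'd'  n0⇒n1
[2] read 'a'  n1⇒n11 ·f
[3] read 'a'  n11⇒n12
[4] read 'a'  n12⇒n12 ·f
[5] read 'b'  n12⇒n13
[6] read 'd'  n13⇒n14
[7] read 'd'  n14⇒n15
[8] read 'a'  n15⇒n16  emit P2@[3:8]
[9] read 'a'  n16⇒n12 ·f
[10] read 'a'  n12⇒n12 ·f
[11] read 'b'  n12⇒n13
[12] read 'd'  n13⇒n14
[13] read 'd'  n14⇒n15
[14] read 'a'  n15⇒n16  emit P2@[9:14]
[15] read 'e'  n16⇒n21 ·f
[16] read 'b'  n21⇒n22
[17] read 'c'  n22⇒n23
[18] read 'd'  n23⇒n24
[19] read 'e'  n24⇒n25  emit P4@[15:19],P5@[18:19]
[20] read 'd'  n25⇒n1 ·f
[21] read 'b'  n1⇒n5 ·f
[22] read 'd'  n5⇒n1 ·f
[23] read 'a'  n1⇒n11 ·f
[24] read 'd'  n11⇒n1 ·f
[25] read 'd'  n1⇒n2
[26] read 'b'  n2⇒n3
[27] read 'e'  n3⇒n4  emit P0@[24:27]
[28] read 'c'  n4⇒n0 ·f
[29] read 'e'  n0⇒n21
[30] read 'b'  n21⇒n22
[31] read 'a'  n22⇒n11 ·f
[32] read 'a'  n11⇒n12
[33] read 'b'  n12⇒n13
[34] read 'd'  n13⇒n14
[35] read 'd'  n14⇒n15
[36] read 'a'  n15⇒n16  emit P2@[31:36]
[37] read 'b'  n16⇒n5 ·f
[38] read 'd'  n5⇒n1 ·f
[39] read 'b'  n1⇒n5 ·f
[40] read 'e'  n5⇒n21 ·f
[41] read 'b'  n21⇒n22
[42] read 'c'  n22⇒n23
[43] read 'd'  n23⇒n24
[44] read 'e'  n24⇒n25  emit P4@[40:44],P5@[43:44]
[45] read 'c'  n25⇒n0 ·f
[46] read 'd'  n0⇒n1
[47] read 'c'  n1⇒n0 ·f
[48] read 'b'  n0⇒n5
[49] read 'e'  n5⇒n21 ·f
[50] read 'b'  n21⇒n22
[51] read 'c'  n22⇒n23
[52] read 'c'  n23⇒n7 ·f
[53] read 'c'  n7⇒n8
[54] read 'd'  n8⇒n9
[55] read 'e'  n9⇒n10  emit P1@[50:55],P5@[54:55]
[56] read 'd'  n10⇒n1 ·f
[57] read 'c'  n1⇒n0 ·f
[58] read 'b'  n0⇒n5
[59] read 'c'  n5⇒n6
[60] read 'c'  n6⇒n7
[61] read 'c'  n7⇒n8
[62] read 'd'  n8⇒n9
[63] read 'e'  n9⇒n10  emit P1@[58:63],P5@[62:63]
[64] read 'a'  n10⇒n11 ·f
[65] read 'a'  n11⇒n12
[66] read 'a'  n12⇒n12 ·f
[67] read 'b'  n12⇒n13
[68] read 'd'  n13⇒n14
[69] read 'd'  n14⇒n15
[70] read 'a'  n15⇒n16  emit P2@[65:70]
[71] read 'e'  n16⇒n21 ·f
[72] read 'd'  n21⇒n1 ·f
[73] read 'd'  n1⇒n2
[74] read 'a'  n2⇒n11 ·f

Result: [[8,2],[14,2],[19,4],[19,5],[27,0],[36,2],[44,4],[44,5],[55,1],[55,5],[63,1],[63,5],[70,2]]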